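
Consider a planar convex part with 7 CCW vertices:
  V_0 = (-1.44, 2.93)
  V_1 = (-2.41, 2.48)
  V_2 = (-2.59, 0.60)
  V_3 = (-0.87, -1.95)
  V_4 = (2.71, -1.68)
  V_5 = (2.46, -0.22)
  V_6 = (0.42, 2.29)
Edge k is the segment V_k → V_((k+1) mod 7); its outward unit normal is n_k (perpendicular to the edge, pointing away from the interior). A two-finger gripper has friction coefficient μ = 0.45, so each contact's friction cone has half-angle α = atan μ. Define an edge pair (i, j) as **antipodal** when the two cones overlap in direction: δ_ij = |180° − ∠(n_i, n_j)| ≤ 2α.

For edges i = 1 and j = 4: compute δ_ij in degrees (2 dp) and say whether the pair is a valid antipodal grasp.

δ = 15.19°, valid

α = atan 0.45 = 24.23°;  2α = 48.46°
edge 1: e_1 = (-0.18, -1.88);  n_1 = (-0.9954, +0.0953)
edge 4: e_4 = (-0.25, +1.46);  n_4 = (+0.9857, +0.1688)
∠(n_1, n_4) = 164.81°
δ = |180° − 164.81°| = 15.19°
15.19° ≤ 2α = 48.46°  →  valid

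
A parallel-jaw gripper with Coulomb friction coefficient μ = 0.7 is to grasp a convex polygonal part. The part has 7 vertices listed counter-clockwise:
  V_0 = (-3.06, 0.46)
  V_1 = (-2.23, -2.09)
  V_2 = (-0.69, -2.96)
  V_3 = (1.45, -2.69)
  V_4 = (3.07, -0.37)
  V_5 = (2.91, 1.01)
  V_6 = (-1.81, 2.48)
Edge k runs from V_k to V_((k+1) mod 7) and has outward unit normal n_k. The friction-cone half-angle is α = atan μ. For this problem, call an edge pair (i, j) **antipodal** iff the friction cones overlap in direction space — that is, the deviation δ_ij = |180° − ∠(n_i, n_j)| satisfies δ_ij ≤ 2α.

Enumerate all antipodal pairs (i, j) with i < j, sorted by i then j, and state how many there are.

count = 9; pairs: (0,3), (0,4), (0,5), (1,4), (1,5), (2,5), (2,6), (3,6), (4,6)

α = atan 0.7 = 34.99°;  2α = 69.98°
n_0 = (-0.9509, -0.3095)
n_1 = (-0.4919, -0.8707)
n_2 = (+0.1252, -0.9921)
n_3 = (+0.8199, -0.5725)
n_4 = (+0.9933, +0.1152)
n_5 = (+0.2974, +0.9548)
n_6 = (-0.8504, +0.5262)
  (0,1): δ = 137.49°  ·
  (0,2): δ = 100.84°  ·
  (0,3): δ = 52.96°  ✓
  (0,4): δ = 11.42°  ✓
  (0,5): δ = 54.67°  ✓
  (0,6): δ = 130.22°  ·
  (1,2): δ = 143.35°  ·
  (1,3): δ = 95.46°  ·
  (1,4): δ = 53.92°  ✓
  (1,5): δ = 12.16°  ✓
  (1,6): δ = 87.71°  ·
  (2,3): δ = 132.12°  ·
  (2,4): δ = 90.58°  ·
  (2,5): δ = 24.49°  ✓
  (2,6): δ = 51.06°  ✓
  (3,4): δ = 138.46°  ·
  (3,5): δ = 72.37°  ·
  (3,6): δ = 3.18°  ✓
  (4,5): δ = 113.91°  ·
  (4,6): δ = 38.36°  ✓
  (5,6): δ = 104.45°  ·
antipodal pairs: 9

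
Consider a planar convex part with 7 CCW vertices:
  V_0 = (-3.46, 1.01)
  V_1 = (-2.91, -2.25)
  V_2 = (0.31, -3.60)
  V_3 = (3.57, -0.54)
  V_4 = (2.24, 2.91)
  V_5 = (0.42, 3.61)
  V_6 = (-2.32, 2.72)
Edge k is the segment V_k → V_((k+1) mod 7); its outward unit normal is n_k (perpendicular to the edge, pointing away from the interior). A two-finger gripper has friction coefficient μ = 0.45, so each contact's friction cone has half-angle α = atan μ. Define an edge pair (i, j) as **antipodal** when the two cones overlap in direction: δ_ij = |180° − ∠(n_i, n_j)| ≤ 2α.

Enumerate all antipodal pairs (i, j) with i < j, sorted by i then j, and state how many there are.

α = atan 0.45 = 24.23°;  2α = 48.46°
n_0 = (-0.9861, -0.1664)
n_1 = (-0.3866, -0.9222)
n_2 = (+0.6844, -0.7291)
n_3 = (+0.9331, +0.3597)
n_4 = (+0.3590, +0.9333)
n_5 = (-0.3089, +0.9511)
n_6 = (-0.8321, +0.5547)
  (0,1): δ = 122.32°  ·
  (0,2): δ = 56.39°  ·
  (0,3): δ = 11.51°  ✓
  (0,4): δ = 59.39°  ·
  (0,5): δ = 98.42°  ·
  (0,6): δ = 136.73°  ·
  (1,2): δ = 114.07°  ·
  (1,3): δ = 46.17°  ✓
  (1,4): δ = 1.71°  ✓
  (1,5): δ = 40.74°  ✓
  (1,6): δ = 79.06°  ·
  (2,3): δ = 112.11°  ·
  (2,4): δ = 64.22°  ·
  (2,5): δ = 25.19°  ✓
  (2,6): δ = 13.12°  ✓
  (3,4): δ = 132.12°  ·
  (3,5): δ = 93.09°  ·
  (3,6): δ = 54.77°  ·
  (4,5): δ = 140.97°  ·
  (4,6): δ = 102.65°  ·
  (5,6): δ = 141.68°  ·
antipodal pairs: 6

count = 6; pairs: (0,3), (1,3), (1,4), (1,5), (2,5), (2,6)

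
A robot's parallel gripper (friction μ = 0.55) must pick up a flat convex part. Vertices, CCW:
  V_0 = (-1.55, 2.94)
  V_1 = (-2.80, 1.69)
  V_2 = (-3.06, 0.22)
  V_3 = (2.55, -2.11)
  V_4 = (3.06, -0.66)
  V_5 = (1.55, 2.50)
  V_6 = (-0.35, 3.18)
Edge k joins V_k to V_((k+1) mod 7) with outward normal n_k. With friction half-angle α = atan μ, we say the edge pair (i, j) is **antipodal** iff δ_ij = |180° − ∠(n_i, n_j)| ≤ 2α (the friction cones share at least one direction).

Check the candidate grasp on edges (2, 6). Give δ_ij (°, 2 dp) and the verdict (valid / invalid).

α = atan 0.55 = 28.81°;  2α = 57.62°
edge 2: e_2 = (+5.61, -2.33);  n_2 = (-0.3836, -0.9235)
edge 6: e_6 = (-1.20, -0.24);  n_6 = (-0.1961, +0.9806)
∠(n_2, n_6) = 146.14°
δ = |180° − 146.14°| = 33.86°
33.86° ≤ 2α = 57.62°  →  valid

δ = 33.86°, valid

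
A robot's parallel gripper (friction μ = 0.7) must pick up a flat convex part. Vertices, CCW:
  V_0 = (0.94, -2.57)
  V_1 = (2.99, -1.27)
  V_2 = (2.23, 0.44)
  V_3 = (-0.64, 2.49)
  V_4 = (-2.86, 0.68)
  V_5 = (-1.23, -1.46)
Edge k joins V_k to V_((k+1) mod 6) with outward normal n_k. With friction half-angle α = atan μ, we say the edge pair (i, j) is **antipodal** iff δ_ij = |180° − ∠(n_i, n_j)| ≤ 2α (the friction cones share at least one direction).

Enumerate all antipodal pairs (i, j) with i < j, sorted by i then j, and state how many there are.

count = 7; pairs: (0,2), (0,3), (1,4), (1,5), (2,4), (2,5), (3,5)

α = atan 0.7 = 34.99°;  2α = 69.98°
n_0 = (+0.5355, -0.8445)
n_1 = (+0.9138, +0.4061)
n_2 = (+0.5812, +0.8137)
n_3 = (-0.6319, +0.7750)
n_4 = (-0.7955, -0.6059)
n_5 = (-0.4554, -0.8903)
  (0,1): δ = 98.42°  ·
  (0,2): δ = 67.92°  ✓
  (0,3): δ = 6.81°  ✓
  (0,4): δ = 94.92°  ·
  (0,5): δ = 120.53°  ·
  (1,2): δ = 149.50°  ·
  (1,3): δ = 74.77°  ·
  (1,4): δ = 13.33°  ✓
  (1,5): δ = 38.95°  ✓
  (2,3): δ = 105.27°  ·
  (2,4): δ = 17.17°  ✓
  (2,5): δ = 8.45°  ✓
  (3,4): δ = 91.90°  ·
  (3,5): δ = 66.28°  ✓
  (4,5): δ = 154.39°  ·
antipodal pairs: 7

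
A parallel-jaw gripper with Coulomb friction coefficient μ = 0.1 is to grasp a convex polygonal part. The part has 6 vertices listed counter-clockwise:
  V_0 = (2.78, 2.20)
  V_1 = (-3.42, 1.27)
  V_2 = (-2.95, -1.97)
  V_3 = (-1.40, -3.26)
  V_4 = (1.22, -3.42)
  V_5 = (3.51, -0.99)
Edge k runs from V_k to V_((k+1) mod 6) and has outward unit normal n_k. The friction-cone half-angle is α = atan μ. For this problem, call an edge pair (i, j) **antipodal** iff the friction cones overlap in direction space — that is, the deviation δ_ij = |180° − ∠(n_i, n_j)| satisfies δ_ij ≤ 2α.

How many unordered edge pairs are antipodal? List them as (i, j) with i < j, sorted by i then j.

α = atan 0.1 = 5.71°;  2α = 11.42°
n_0 = (-0.1483, +0.9889)
n_1 = (-0.9896, -0.1436)
n_2 = (-0.6397, -0.7686)
n_3 = (-0.0610, -0.9981)
n_4 = (+0.7278, -0.6858)
n_5 = (+0.9748, +0.2231)
  (0,1): δ = 90.28°  ·
  (0,2): δ = 48.30°  ·
  (0,3): δ = 12.03°  ·
  (0,4): δ = 38.17°  ·
  (0,5): δ = 94.36°  ·
  (1,2): δ = 138.02°  ·
  (1,3): δ = 101.75°  ·
  (1,4): δ = 51.55°  ·
  (1,5): δ = 4.64°  ✓
  (2,3): δ = 143.73°  ·
  (2,4): δ = 93.53°  ·
  (2,5): δ = 37.34°  ·
  (3,4): δ = 129.81°  ·
  (3,5): δ = 73.62°  ·
  (4,5): δ = 123.81°  ·
antipodal pairs: 1

count = 1; pairs: (1,5)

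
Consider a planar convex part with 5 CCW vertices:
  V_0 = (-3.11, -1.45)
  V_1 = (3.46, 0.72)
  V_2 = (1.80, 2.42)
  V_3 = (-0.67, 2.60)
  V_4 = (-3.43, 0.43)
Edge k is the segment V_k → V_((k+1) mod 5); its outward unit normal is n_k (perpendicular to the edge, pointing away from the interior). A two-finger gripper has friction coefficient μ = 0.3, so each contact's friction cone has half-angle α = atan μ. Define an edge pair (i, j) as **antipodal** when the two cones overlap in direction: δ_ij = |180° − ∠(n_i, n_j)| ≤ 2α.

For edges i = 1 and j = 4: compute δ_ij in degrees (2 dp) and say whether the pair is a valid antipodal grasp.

α = atan 0.3 = 16.70°;  2α = 33.40°
edge 1: e_1 = (-1.66, +1.70);  n_1 = (+0.7155, +0.6986)
edge 4: e_4 = (+0.32, -1.88);  n_4 = (-0.9858, -0.1678)
∠(n_1, n_4) = 145.34°
δ = |180° − 145.34°| = 34.66°
34.66° > 2α = 33.40°  →  invalid

δ = 34.66°, invalid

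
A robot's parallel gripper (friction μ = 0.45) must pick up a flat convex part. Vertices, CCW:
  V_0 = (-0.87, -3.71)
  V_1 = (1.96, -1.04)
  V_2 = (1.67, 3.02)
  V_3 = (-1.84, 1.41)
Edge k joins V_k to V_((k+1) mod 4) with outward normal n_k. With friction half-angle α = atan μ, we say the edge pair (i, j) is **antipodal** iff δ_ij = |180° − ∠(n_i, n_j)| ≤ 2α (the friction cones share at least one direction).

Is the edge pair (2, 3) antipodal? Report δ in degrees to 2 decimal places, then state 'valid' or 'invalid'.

α = atan 0.45 = 24.23°;  2α = 48.46°
edge 2: e_2 = (-3.51, -1.61);  n_2 = (-0.4169, +0.9089)
edge 3: e_3 = (+0.97, -5.12);  n_3 = (-0.9825, -0.1861)
∠(n_2, n_3) = 76.09°
δ = |180° − 76.09°| = 103.91°
103.91° > 2α = 48.46°  →  invalid

δ = 103.91°, invalid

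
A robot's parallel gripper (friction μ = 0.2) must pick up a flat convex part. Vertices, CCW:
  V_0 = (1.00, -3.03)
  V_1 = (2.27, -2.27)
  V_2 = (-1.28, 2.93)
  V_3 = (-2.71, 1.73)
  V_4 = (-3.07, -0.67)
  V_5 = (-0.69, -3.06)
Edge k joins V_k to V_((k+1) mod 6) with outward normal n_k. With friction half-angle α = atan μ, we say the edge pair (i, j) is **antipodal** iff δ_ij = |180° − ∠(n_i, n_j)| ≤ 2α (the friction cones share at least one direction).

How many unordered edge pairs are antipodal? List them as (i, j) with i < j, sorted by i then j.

count = 2; pairs: (0,2), (1,4)

α = atan 0.2 = 11.31°;  2α = 22.62°
n_0 = (+0.5135, -0.8581)
n_1 = (+0.8259, +0.5638)
n_2 = (-0.6428, +0.7660)
n_3 = (-0.9889, +0.1483)
n_4 = (-0.7086, -0.7056)
n_5 = (+0.0177, -0.9998)
  (0,1): δ = 86.58°  ·
  (0,2): δ = 9.10°  ✓
  (0,3): δ = 50.57°  ·
  (0,4): δ = 103.98°  ·
  (0,5): δ = 150.12°  ·
  (1,2): δ = 84.32°  ·
  (1,3): δ = 42.85°  ·
  (1,4): δ = 10.56°  ✓
  (1,5): δ = 56.70°  ·
  (2,3): δ = 138.53°  ·
  (2,4): δ = 85.12°  ·
  (2,5): δ = 38.99°  ·
  (3,4): δ = 126.59°  ·
  (3,5): δ = 80.45°  ·
  (4,5): δ = 133.86°  ·
antipodal pairs: 2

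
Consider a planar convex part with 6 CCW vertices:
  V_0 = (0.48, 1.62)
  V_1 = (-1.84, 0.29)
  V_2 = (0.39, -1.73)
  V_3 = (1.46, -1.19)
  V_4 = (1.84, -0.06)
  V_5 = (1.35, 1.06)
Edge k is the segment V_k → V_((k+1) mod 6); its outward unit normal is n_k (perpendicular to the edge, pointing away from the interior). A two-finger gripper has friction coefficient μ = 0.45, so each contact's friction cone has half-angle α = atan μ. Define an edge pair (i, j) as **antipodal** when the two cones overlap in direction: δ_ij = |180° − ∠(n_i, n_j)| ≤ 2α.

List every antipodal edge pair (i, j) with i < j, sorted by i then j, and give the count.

count = 4; pairs: (0,2), (0,3), (1,4), (1,5)

α = atan 0.45 = 24.23°;  2α = 48.46°
n_0 = (-0.4973, +0.8676)
n_1 = (-0.6713, -0.7411)
n_2 = (+0.4505, -0.8928)
n_3 = (+0.9478, -0.3187)
n_4 = (+0.9162, +0.4008)
n_5 = (+0.5412, +0.8409)
  (0,1): δ = 72.00°  ·
  (0,2): δ = 3.05°  ✓
  (0,3): δ = 41.59°  ✓
  (0,4): δ = 83.80°  ·
  (0,5): δ = 117.41°  ·
  (1,2): δ = 111.05°  ·
  (1,3): δ = 66.42°  ·
  (1,4): δ = 24.20°  ✓
  (1,5): δ = 9.40°  ✓
  (2,3): δ = 135.37°  ·
  (2,4): δ = 93.15°  ·
  (2,5): δ = 59.55°  ·
  (3,4): δ = 137.78°  ·
  (3,5): δ = 104.18°  ·
  (4,5): δ = 146.40°  ·
antipodal pairs: 4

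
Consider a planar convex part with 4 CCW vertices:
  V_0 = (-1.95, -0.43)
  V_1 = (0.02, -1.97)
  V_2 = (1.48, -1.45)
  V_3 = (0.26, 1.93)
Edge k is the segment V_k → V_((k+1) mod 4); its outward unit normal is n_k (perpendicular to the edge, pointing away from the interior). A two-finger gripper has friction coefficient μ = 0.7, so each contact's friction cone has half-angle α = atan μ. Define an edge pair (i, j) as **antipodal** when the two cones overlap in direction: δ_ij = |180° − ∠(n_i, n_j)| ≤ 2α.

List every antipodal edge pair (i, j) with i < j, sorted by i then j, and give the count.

α = atan 0.7 = 34.99°;  2α = 69.98°
n_0 = (-0.6159, -0.7878)
n_1 = (+0.3355, -0.9420)
n_2 = (+0.9406, +0.3395)
n_3 = (-0.7299, +0.6835)
  (0,1): δ = 122.38°  ·
  (0,2): δ = 32.14°  ✓
  (0,3): δ = 84.90°  ·
  (1,2): δ = 89.76°  ·
  (1,3): δ = 27.28°  ✓
  (2,3): δ = 62.97°  ✓
antipodal pairs: 3

count = 3; pairs: (0,2), (1,3), (2,3)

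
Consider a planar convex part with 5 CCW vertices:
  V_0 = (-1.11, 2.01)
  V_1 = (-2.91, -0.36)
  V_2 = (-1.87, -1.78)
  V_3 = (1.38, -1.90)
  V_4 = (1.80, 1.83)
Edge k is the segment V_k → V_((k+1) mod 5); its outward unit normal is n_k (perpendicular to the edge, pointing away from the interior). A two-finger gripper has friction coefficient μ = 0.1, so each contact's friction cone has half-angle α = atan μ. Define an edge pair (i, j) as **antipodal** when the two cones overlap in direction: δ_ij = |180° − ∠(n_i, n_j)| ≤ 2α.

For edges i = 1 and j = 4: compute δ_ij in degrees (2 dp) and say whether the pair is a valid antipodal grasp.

α = atan 0.1 = 5.71°;  2α = 11.42°
edge 1: e_1 = (+1.04, -1.42);  n_1 = (-0.8068, -0.5909)
edge 4: e_4 = (-2.91, +0.18);  n_4 = (+0.0617, +0.9981)
∠(n_1, n_4) = 129.76°
δ = |180° − 129.76°| = 50.24°
50.24° > 2α = 11.42°  →  invalid

δ = 50.24°, invalid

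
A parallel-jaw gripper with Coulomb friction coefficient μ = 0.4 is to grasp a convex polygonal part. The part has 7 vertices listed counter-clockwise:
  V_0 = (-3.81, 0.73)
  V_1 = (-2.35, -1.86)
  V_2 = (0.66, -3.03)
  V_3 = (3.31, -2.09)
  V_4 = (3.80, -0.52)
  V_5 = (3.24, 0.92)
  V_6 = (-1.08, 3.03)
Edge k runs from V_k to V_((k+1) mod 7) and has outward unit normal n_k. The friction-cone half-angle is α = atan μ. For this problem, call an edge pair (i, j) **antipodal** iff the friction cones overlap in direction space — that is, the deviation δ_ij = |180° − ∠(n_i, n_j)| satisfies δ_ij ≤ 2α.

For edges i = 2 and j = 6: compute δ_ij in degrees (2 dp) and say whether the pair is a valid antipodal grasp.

α = atan 0.4 = 21.80°;  2α = 43.60°
edge 2: e_2 = (+2.65, +0.94);  n_2 = (+0.3343, -0.9425)
edge 6: e_6 = (-2.73, -2.30);  n_6 = (-0.6443, +0.7648)
∠(n_2, n_6) = 159.42°
δ = |180° − 159.42°| = 20.58°
20.58° ≤ 2α = 43.60°  →  valid

δ = 20.58°, valid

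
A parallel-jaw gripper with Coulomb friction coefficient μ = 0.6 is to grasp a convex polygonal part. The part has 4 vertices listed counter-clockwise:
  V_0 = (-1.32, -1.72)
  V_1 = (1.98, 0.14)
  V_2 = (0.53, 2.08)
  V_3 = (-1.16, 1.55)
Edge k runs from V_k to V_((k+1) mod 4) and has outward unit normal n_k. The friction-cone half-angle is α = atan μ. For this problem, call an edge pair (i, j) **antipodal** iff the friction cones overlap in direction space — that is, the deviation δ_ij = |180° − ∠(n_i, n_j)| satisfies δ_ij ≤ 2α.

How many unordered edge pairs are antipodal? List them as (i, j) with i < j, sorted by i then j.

count = 3; pairs: (0,2), (0,3), (1,3)

α = atan 0.6 = 30.96°;  2α = 61.93°
n_0 = (+0.4910, -0.8712)
n_1 = (+0.8010, +0.5987)
n_2 = (-0.2992, +0.9542)
n_3 = (-0.9988, +0.0489)
  (0,1): δ = 82.63°  ·
  (0,2): δ = 12.00°  ✓
  (0,3): δ = 57.79°  ✓
  (1,2): δ = 109.36°  ·
  (1,3): δ = 39.58°  ✓
  (2,3): δ = 110.21°  ·
antipodal pairs: 3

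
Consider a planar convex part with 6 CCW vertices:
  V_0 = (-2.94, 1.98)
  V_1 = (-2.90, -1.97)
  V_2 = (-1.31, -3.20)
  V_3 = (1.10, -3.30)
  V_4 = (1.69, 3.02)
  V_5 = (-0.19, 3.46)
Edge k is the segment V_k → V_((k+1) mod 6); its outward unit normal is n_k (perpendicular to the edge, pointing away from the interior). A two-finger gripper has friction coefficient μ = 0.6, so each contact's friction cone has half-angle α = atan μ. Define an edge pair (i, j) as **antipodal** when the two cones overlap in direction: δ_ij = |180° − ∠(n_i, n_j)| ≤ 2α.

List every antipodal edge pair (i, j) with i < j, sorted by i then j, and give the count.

α = atan 0.6 = 30.96°;  2α = 61.93°
n_0 = (-0.9999, -0.0101)
n_1 = (-0.6119, -0.7910)
n_2 = (-0.0415, -0.9991)
n_3 = (+0.9957, -0.0930)
n_4 = (+0.2279, +0.9737)
n_5 = (-0.4739, +0.8806)
  (0,1): δ = 128.31°  ·
  (0,2): δ = 92.96°  ·
  (0,3): δ = 5.91°  ✓
  (0,4): δ = 76.25°  ·
  (0,5): δ = 117.71°  ·
  (1,2): δ = 144.65°  ·
  (1,3): δ = 57.61°  ✓
  (1,4): δ = 24.55°  ✓
  (1,5): δ = 66.01°  ·
  (2,3): δ = 92.96°  ·
  (2,4): δ = 10.80°  ✓
  (2,5): δ = 30.66°  ✓
  (3,4): δ = 97.84°  ·
  (3,5): δ = 56.38°  ✓
  (4,5): δ = 138.54°  ·
antipodal pairs: 6

count = 6; pairs: (0,3), (1,3), (1,4), (2,4), (2,5), (3,5)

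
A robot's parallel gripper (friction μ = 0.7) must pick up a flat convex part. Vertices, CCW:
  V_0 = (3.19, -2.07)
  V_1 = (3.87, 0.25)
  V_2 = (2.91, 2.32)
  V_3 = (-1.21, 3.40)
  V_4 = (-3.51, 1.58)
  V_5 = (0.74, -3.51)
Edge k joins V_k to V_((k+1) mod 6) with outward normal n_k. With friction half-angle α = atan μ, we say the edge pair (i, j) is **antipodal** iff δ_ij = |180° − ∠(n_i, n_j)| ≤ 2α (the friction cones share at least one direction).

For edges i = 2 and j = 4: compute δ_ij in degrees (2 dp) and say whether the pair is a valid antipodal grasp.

α = atan 0.7 = 34.99°;  2α = 69.98°
edge 2: e_2 = (-4.12, +1.08);  n_2 = (+0.2536, +0.9673)
edge 4: e_4 = (+4.25, -5.09);  n_4 = (-0.7676, -0.6409)
∠(n_2, n_4) = 144.55°
δ = |180° − 144.55°| = 35.45°
35.45° ≤ 2α = 69.98°  →  valid

δ = 35.45°, valid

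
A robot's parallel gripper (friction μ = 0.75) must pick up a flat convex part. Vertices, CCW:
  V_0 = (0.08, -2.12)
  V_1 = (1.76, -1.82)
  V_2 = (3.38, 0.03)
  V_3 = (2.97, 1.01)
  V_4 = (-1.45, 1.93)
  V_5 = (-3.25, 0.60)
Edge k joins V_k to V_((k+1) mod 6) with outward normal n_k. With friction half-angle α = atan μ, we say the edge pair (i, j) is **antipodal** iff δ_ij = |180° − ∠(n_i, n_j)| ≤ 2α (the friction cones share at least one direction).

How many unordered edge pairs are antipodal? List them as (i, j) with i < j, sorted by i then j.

count = 6; pairs: (0,3), (0,4), (1,3), (1,4), (2,5), (3,5)

α = atan 0.75 = 36.87°;  2α = 73.74°
n_0 = (+0.1758, -0.9844)
n_1 = (+0.7523, -0.6588)
n_2 = (+0.9225, +0.3860)
n_3 = (+0.2038, +0.9790)
n_4 = (-0.5943, +0.8043)
n_5 = (-0.6326, -0.7745)
  (0,1): δ = 141.33°  ·
  (0,2): δ = 77.42°  ·
  (0,3): δ = 21.88°  ✓
  (0,4): δ = 26.34°  ✓
  (0,5): δ = 130.63°  ·
  (1,2): δ = 116.09°  ·
  (1,3): δ = 60.55°  ✓
  (1,4): δ = 12.33°  ✓
  (1,5): δ = 91.97°  ·
  (2,3): δ = 124.46°  ·
  (2,4): δ = 76.24°  ·
  (2,5): δ = 28.05°  ✓
  (3,4): δ = 131.78°  ·
  (3,5): δ = 27.48°  ✓
  (4,5): δ = 75.70°  ·
antipodal pairs: 6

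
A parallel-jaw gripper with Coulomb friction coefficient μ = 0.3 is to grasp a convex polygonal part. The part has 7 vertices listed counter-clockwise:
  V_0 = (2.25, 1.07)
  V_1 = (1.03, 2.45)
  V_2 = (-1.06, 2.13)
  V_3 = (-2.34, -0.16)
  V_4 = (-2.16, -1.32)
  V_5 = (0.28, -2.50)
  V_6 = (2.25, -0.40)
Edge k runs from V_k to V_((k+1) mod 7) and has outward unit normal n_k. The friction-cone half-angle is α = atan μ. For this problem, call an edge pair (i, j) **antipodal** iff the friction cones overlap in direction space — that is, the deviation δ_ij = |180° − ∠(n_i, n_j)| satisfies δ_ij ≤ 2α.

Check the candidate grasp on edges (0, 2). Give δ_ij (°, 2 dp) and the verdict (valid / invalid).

α = atan 0.3 = 16.70°;  2α = 33.40°
edge 0: e_0 = (-1.22, +1.38);  n_0 = (+0.7492, +0.6623)
edge 2: e_2 = (-1.28, -2.29);  n_2 = (-0.8729, +0.4879)
∠(n_0, n_2) = 109.32°
δ = |180° − 109.32°| = 70.68°
70.68° > 2α = 33.40°  →  invalid

δ = 70.68°, invalid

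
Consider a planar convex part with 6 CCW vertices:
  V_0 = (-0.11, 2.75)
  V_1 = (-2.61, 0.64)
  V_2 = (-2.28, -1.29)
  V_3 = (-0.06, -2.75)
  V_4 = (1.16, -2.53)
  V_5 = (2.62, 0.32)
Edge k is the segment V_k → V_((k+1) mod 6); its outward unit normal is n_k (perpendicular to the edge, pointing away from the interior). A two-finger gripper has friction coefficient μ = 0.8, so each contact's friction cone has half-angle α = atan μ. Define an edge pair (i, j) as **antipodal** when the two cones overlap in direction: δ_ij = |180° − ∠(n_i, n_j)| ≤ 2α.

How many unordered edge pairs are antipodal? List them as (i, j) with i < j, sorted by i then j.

α = atan 0.8 = 38.66°;  2α = 77.32°
n_0 = (-0.6450, +0.7642)
n_1 = (-0.9857, -0.1685)
n_2 = (-0.5495, -0.8355)
n_3 = (+0.1775, -0.9841)
n_4 = (+0.8900, -0.4559)
n_5 = (+0.6649, +0.7470)
  (0,1): δ = 120.46°  ·
  (0,2): δ = 73.50°  ✓
  (0,3): δ = 29.94°  ✓
  (0,4): δ = 22.71°  ✓
  (0,5): δ = 98.16°  ·
  (1,2): δ = 133.03°  ·
  (1,3): δ = 89.48°  ·
  (1,4): δ = 36.83°  ✓
  (1,5): δ = 38.62°  ✓
  (2,3): δ = 136.45°  ·
  (2,4): δ = 83.79°  ·
  (2,5): δ = 8.34°  ✓
  (3,4): δ = 127.35°  ·
  (3,5): δ = 51.89°  ✓
  (4,5): δ = 104.55°  ·
antipodal pairs: 7

count = 7; pairs: (0,2), (0,3), (0,4), (1,4), (1,5), (2,5), (3,5)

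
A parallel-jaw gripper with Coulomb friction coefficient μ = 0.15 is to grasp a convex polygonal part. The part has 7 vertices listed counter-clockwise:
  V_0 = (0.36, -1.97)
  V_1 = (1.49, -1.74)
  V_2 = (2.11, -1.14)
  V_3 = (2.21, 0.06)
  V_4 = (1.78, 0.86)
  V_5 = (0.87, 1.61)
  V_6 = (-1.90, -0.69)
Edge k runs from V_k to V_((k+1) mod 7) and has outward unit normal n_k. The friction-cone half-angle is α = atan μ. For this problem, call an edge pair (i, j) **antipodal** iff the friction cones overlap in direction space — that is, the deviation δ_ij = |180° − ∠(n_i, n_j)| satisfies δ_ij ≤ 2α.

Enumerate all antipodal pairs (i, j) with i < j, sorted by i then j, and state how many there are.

count = 2; pairs: (1,5), (4,6)

α = atan 0.15 = 8.53°;  2α = 17.06°
n_0 = (+0.1995, -0.9799)
n_1 = (+0.6954, -0.7186)
n_2 = (+0.9965, -0.0830)
n_3 = (+0.8808, +0.4734)
n_4 = (+0.6360, +0.7717)
n_5 = (-0.6388, +0.7694)
n_6 = (-0.4928, -0.8701)
  (0,1): δ = 147.44°  ·
  (0,2): δ = 106.27°  ·
  (0,3): δ = 73.25°  ·
  (0,4): δ = 51.00°  ·
  (0,5): δ = 28.20°  ·
  (0,6): δ = 138.97°  ·
  (1,2): δ = 138.82°  ·
  (1,3): δ = 105.80°  ·
  (1,4): δ = 83.56°  ·
  (1,5): δ = 4.36°  ✓
  (1,6): δ = 106.41°  ·
  (2,3): δ = 146.98°  ·
  (2,4): δ = 124.73°  ·
  (2,5): δ = 45.53°  ·
  (2,6): δ = 65.24°  ·
  (3,4): δ = 157.75°  ·
  (3,5): δ = 78.55°  ·
  (3,6): δ = 32.22°  ·
  (4,5): δ = 100.80°  ·
  (4,6): δ = 9.97°  ✓
  (5,6): δ = 69.23°  ·
antipodal pairs: 2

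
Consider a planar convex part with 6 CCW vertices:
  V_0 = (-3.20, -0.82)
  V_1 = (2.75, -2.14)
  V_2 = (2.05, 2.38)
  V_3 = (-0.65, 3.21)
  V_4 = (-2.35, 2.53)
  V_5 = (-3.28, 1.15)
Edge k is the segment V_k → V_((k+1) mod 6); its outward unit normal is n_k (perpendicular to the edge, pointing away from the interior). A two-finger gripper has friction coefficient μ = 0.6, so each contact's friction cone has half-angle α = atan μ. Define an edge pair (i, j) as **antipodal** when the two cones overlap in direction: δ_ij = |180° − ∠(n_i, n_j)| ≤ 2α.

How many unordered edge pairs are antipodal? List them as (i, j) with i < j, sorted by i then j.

α = atan 0.6 = 30.96°;  2α = 61.93°
n_0 = (-0.2166, -0.9763)
n_1 = (+0.9882, +0.1530)
n_2 = (+0.2938, +0.9559)
n_3 = (-0.3714, +0.9285)
n_4 = (-0.8293, +0.5589)
n_5 = (-0.9992, -0.0406)
  (0,1): δ = 68.69°  ·
  (0,2): δ = 4.58°  ✓
  (0,3): δ = 34.31°  ✓
  (0,4): δ = 68.53°  ·
  (0,5): δ = 104.83°  ·
  (1,2): δ = 115.89°  ·
  (1,3): δ = 77.00°  ·
  (1,4): δ = 42.78°  ✓
  (1,5): δ = 6.48°  ✓
  (2,3): δ = 141.11°  ·
  (2,4): δ = 106.89°  ·
  (2,5): δ = 70.59°  ·
  (3,4): δ = 145.78°  ·
  (3,5): δ = 109.48°  ·
  (4,5): δ = 143.70°  ·
antipodal pairs: 4

count = 4; pairs: (0,2), (0,3), (1,4), (1,5)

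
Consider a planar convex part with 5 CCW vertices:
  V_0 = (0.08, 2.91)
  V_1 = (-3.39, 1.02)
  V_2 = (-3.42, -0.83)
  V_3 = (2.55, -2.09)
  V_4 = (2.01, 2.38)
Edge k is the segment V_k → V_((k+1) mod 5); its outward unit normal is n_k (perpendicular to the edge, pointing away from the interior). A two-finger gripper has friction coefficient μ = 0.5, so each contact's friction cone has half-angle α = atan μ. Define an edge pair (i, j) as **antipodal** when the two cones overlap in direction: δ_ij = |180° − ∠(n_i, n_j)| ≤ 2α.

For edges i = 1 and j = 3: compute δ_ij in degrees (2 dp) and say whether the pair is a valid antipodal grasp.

δ = 7.82°, valid

α = atan 0.5 = 26.57°;  2α = 53.13°
edge 1: e_1 = (-0.03, -1.85);  n_1 = (-0.9999, +0.0162)
edge 3: e_3 = (-0.54, +4.47);  n_3 = (+0.9928, +0.1199)
∠(n_1, n_3) = 172.18°
δ = |180° − 172.18°| = 7.82°
7.82° ≤ 2α = 53.13°  →  valid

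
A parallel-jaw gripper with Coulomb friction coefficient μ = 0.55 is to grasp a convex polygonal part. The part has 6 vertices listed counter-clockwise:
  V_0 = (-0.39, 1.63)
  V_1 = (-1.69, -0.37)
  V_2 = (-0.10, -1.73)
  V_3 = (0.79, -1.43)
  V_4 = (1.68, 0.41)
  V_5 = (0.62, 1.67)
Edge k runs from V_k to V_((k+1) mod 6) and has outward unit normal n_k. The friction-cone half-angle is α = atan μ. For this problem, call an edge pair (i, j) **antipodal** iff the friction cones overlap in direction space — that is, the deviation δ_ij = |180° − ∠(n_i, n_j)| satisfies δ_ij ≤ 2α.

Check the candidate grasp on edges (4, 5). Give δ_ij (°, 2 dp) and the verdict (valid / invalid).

δ = 127.80°, invalid

α = atan 0.55 = 28.81°;  2α = 57.62°
edge 4: e_4 = (-1.06, +1.26);  n_4 = (+0.7652, +0.6438)
edge 5: e_5 = (-1.01, -0.04);  n_5 = (-0.0396, +0.9992)
∠(n_4, n_5) = 52.20°
δ = |180° − 52.20°| = 127.80°
127.80° > 2α = 57.62°  →  invalid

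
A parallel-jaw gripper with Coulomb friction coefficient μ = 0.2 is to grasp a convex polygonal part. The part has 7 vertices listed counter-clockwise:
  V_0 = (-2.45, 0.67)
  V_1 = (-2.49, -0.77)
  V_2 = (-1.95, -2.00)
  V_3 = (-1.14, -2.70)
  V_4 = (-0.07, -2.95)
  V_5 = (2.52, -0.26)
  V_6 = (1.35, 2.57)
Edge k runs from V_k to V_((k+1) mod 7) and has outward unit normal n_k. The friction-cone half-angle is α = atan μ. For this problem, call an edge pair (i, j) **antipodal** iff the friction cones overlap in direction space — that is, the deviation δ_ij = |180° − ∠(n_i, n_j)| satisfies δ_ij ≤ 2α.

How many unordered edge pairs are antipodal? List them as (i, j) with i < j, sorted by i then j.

α = atan 0.2 = 11.31°;  2α = 22.62°
n_0 = (-0.9996, +0.0278)
n_1 = (-0.9156, -0.4020)
n_2 = (-0.6539, -0.7566)
n_3 = (-0.2275, -0.9738)
n_4 = (+0.7204, -0.6936)
n_5 = (+0.9241, +0.3821)
n_6 = (-0.4472, +0.8944)
  (0,1): δ = 154.71°  ·
  (0,2): δ = 129.24°  ·
  (0,3): δ = 101.56°  ·
  (0,4): δ = 42.32°  ·
  (0,5): δ = 24.05°  ·
  (0,6): δ = 118.16°  ·
  (1,2): δ = 154.54°  ·
  (1,3): δ = 126.85°  ·
  (1,4): δ = 67.62°  ·
  (1,5): δ = 1.24°  ✓
  (1,6): δ = 92.86°  ·
  (2,3): δ = 152.32°  ·
  (2,4): δ = 93.08°  ·
  (2,5): δ = 26.70°  ·
  (2,6): δ = 67.40°  ·
  (3,4): δ = 120.76°  ·
  (3,5): δ = 54.39°  ·
  (3,6): δ = 39.72°  ·
  (4,5): δ = 113.62°  ·
  (4,6): δ = 19.52°  ✓
  (5,6): δ = 85.90°  ·
antipodal pairs: 2

count = 2; pairs: (1,5), (4,6)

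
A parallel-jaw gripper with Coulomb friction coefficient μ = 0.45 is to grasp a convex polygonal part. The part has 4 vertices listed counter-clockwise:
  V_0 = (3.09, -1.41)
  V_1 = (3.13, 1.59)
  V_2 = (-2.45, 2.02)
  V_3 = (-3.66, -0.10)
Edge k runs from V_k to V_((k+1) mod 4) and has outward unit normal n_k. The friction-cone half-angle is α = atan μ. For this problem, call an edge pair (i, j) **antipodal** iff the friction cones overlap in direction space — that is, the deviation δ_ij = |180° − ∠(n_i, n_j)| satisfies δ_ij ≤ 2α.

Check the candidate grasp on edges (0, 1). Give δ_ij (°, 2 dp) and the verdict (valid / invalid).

δ = 93.64°, invalid

α = atan 0.45 = 24.23°;  2α = 48.46°
edge 0: e_0 = (+0.04, +3.00);  n_0 = (+0.9999, -0.0133)
edge 1: e_1 = (-5.58, +0.43);  n_1 = (+0.0768, +0.9970)
∠(n_0, n_1) = 86.36°
δ = |180° − 86.36°| = 93.64°
93.64° > 2α = 48.46°  →  invalid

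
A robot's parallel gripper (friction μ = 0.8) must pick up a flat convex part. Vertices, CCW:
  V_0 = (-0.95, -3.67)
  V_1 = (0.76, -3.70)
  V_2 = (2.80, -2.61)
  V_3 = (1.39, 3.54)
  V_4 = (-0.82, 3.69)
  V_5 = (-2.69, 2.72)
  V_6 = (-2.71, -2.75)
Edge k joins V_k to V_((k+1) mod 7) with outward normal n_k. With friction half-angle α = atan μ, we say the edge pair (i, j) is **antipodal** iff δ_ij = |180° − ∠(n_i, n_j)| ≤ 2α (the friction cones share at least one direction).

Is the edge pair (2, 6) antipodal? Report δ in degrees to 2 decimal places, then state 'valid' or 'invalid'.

δ = 49.49°, valid

α = atan 0.8 = 38.66°;  2α = 77.32°
edge 2: e_2 = (-1.41, +6.15);  n_2 = (+0.9747, +0.2235)
edge 6: e_6 = (+1.76, -0.92);  n_6 = (-0.4633, -0.8862)
∠(n_2, n_6) = 130.51°
δ = |180° − 130.51°| = 49.49°
49.49° ≤ 2α = 77.32°  →  valid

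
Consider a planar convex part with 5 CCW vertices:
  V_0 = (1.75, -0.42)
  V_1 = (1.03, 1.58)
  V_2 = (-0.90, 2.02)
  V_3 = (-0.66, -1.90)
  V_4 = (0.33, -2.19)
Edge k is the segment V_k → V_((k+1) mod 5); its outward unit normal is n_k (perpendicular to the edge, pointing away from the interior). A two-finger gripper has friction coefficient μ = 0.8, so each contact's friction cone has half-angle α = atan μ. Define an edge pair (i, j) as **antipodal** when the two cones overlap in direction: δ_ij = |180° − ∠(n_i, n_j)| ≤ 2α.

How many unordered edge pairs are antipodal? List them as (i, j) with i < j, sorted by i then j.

count = 6; pairs: (0,2), (0,3), (1,2), (1,3), (1,4), (2,4)

α = atan 0.8 = 38.66°;  2α = 77.32°
n_0 = (+0.9409, +0.3387)
n_1 = (+0.2223, +0.9750)
n_2 = (-0.9981, -0.0611)
n_3 = (-0.2811, -0.9597)
n_4 = (+0.7800, -0.6258)
  (0,1): δ = 122.64°  ·
  (0,2): δ = 16.30°  ✓
  (0,3): δ = 53.87°  ✓
  (0,4): δ = 121.46°  ·
  (1,2): δ = 73.65°  ✓
  (1,3): δ = 3.48°  ✓
  (1,4): δ = 64.10°  ✓
  (2,3): δ = 109.83°  ·
  (2,4): δ = 42.24°  ✓
  (3,4): δ = 112.41°  ·
antipodal pairs: 6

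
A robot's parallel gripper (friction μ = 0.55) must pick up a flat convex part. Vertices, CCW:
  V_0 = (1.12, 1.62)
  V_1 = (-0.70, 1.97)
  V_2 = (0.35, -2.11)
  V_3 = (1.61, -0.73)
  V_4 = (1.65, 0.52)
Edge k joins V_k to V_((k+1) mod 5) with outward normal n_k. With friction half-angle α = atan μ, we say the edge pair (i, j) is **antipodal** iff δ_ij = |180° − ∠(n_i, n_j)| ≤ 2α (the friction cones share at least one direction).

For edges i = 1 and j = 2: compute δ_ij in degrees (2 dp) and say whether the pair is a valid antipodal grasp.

α = atan 0.55 = 28.81°;  2α = 57.62°
edge 1: e_1 = (+1.05, -4.08);  n_1 = (-0.9684, -0.2492)
edge 2: e_2 = (+1.26, +1.38);  n_2 = (+0.7385, -0.6743)
∠(n_1, n_2) = 123.17°
δ = |180° − 123.17°| = 56.83°
56.83° ≤ 2α = 57.62°  →  valid

δ = 56.83°, valid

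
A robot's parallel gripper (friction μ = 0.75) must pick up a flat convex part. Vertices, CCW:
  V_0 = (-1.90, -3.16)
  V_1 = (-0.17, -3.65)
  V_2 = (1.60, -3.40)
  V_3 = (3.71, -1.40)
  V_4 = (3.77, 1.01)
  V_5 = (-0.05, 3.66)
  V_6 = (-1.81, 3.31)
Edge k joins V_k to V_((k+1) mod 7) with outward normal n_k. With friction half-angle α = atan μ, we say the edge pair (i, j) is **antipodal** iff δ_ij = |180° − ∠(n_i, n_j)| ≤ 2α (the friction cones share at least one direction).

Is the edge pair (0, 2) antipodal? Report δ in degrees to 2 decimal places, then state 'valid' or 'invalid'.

δ = 120.72°, invalid

α = atan 0.75 = 36.87°;  2α = 73.74°
edge 0: e_0 = (+1.73, -0.49);  n_0 = (-0.2725, -0.9622)
edge 2: e_2 = (+2.11, +2.00);  n_2 = (+0.6879, -0.7258)
∠(n_0, n_2) = 59.28°
δ = |180° − 59.28°| = 120.72°
120.72° > 2α = 73.74°  →  invalid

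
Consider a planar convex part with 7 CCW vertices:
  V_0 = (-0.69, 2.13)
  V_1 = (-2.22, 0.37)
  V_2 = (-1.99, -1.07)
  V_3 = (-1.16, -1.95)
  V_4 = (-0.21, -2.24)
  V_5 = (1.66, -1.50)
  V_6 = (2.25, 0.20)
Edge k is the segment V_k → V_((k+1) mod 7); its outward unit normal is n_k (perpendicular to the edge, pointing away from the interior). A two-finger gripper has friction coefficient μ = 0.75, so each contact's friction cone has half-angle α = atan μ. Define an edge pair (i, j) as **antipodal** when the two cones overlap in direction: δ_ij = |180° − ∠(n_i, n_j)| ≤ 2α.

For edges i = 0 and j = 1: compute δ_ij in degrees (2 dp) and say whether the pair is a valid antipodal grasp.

δ = 129.92°, invalid

α = atan 0.75 = 36.87°;  2α = 73.74°
edge 0: e_0 = (-1.53, -1.76);  n_0 = (-0.7547, +0.6561)
edge 1: e_1 = (+0.23, -1.44);  n_1 = (-0.9875, -0.1577)
∠(n_0, n_1) = 50.08°
δ = |180° − 50.08°| = 129.92°
129.92° > 2α = 73.74°  →  invalid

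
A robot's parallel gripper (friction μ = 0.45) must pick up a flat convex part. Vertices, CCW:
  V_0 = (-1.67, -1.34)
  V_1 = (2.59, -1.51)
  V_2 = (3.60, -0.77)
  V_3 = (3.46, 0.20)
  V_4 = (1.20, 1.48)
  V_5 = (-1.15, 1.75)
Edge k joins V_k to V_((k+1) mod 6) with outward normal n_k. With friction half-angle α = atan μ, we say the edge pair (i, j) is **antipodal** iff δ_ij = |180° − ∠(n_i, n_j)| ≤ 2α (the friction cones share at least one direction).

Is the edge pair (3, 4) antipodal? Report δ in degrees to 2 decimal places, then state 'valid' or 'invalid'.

δ = 157.03°, invalid

α = atan 0.45 = 24.23°;  2α = 48.46°
edge 3: e_3 = (-2.26, +1.28);  n_3 = (+0.4928, +0.8701)
edge 4: e_4 = (-2.35, +0.27);  n_4 = (+0.1141, +0.9935)
∠(n_3, n_4) = 22.97°
δ = |180° − 22.97°| = 157.03°
157.03° > 2α = 48.46°  →  invalid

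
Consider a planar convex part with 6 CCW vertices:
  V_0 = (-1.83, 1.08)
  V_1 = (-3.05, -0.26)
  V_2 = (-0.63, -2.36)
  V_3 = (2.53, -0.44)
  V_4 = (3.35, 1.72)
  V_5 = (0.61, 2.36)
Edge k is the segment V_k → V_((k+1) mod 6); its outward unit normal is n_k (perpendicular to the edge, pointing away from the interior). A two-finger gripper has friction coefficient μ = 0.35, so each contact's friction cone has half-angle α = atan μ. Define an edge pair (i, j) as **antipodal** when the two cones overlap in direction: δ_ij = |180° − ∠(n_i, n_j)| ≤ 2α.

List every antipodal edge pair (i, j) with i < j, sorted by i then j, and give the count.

count = 4; pairs: (0,2), (0,3), (1,4), (2,5)

α = atan 0.35 = 19.29°;  2α = 38.58°
n_0 = (-0.7394, +0.6732)
n_1 = (-0.6554, -0.7553)
n_2 = (+0.5193, -0.8546)
n_3 = (+0.9349, -0.3549)
n_4 = (+0.2275, +0.9738)
n_5 = (-0.4645, +0.8855)
  (0,1): δ = 88.63°  ·
  (0,2): δ = 16.40°  ✓
  (0,3): δ = 21.53°  ✓
  (0,4): δ = 119.17°  ·
  (0,5): δ = 160.00°  ·
  (1,2): δ = 107.77°  ·
  (1,3): δ = 69.84°  ·
  (1,4): δ = 27.80°  ✓
  (1,5): δ = 68.63°  ·
  (2,3): δ = 142.07°  ·
  (2,4): δ = 44.43°  ·
  (2,5): δ = 3.60°  ✓
  (3,4): δ = 82.36°  ·
  (3,5): δ = 41.53°  ·
  (4,5): δ = 139.17°  ·
antipodal pairs: 4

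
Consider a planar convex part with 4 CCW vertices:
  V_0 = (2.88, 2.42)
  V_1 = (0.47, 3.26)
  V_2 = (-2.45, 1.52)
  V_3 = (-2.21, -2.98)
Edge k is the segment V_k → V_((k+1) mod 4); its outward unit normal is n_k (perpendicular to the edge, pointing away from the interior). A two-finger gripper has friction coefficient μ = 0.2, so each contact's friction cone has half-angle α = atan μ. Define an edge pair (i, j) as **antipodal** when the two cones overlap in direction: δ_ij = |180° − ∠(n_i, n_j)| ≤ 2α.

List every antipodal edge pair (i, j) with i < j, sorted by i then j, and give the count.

α = atan 0.2 = 11.31°;  2α = 22.62°
n_0 = (+0.3291, +0.9443)
n_1 = (-0.5119, +0.8590)
n_2 = (-0.9986, -0.0533)
n_3 = (+0.7277, -0.6859)
  (0,1): δ = 129.99°  ·
  (0,2): δ = 67.73°  ·
  (0,3): δ = 65.91°  ·
  (1,2): δ = 117.74°  ·
  (1,3): δ = 15.90°  ✓
  (2,3): δ = 46.36°  ·
antipodal pairs: 1

count = 1; pairs: (1,3)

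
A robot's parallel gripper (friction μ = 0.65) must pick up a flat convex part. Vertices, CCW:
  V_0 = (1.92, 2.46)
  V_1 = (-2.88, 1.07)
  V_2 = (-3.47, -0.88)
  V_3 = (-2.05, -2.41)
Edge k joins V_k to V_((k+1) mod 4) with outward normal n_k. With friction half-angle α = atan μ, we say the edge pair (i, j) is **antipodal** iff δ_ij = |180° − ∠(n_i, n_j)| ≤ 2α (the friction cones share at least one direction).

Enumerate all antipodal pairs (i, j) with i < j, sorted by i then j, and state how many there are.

α = atan 0.65 = 33.02°;  2α = 66.05°
n_0 = (-0.2782, +0.9605)
n_1 = (-0.9571, +0.2896)
n_2 = (-0.7330, -0.6803)
n_3 = (+0.7751, -0.6319)
  (0,1): δ = 122.98°  ·
  (0,2): δ = 63.29°  ✓
  (0,3): δ = 34.66°  ✓
  (1,2): δ = 120.30°  ·
  (1,3): δ = 22.35°  ✓
  (2,3): δ = 82.05°  ·
antipodal pairs: 3

count = 3; pairs: (0,2), (0,3), (1,3)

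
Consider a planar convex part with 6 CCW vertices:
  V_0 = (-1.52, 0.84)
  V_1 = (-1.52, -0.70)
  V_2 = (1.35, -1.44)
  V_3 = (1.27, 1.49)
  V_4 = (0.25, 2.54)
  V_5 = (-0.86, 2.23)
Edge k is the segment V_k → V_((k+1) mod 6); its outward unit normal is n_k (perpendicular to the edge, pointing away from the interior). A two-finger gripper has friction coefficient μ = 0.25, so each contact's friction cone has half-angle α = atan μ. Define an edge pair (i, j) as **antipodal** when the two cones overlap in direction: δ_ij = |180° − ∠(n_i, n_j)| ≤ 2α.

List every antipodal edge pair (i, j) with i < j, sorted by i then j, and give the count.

count = 2; pairs: (0,2), (2,5)

α = atan 0.25 = 14.04°;  2α = 28.07°
n_0 = (-1.0000, -0.0000)
n_1 = (-0.2497, -0.9683)
n_2 = (+0.9996, +0.0273)
n_3 = (+0.7173, +0.6968)
n_4 = (-0.2690, +0.9631)
n_5 = (-0.9033, +0.4289)
  (0,1): δ = 104.46°  ·
  (0,2): δ = 1.56°  ✓
  (0,3): δ = 44.17°  ·
  (0,4): δ = 105.60°  ·
  (0,5): δ = 154.60°  ·
  (1,2): δ = 73.98°  ·
  (1,3): δ = 31.37°  ·
  (1,4): δ = 30.06°  ·
  (1,5): δ = 79.06°  ·
  (2,3): δ = 137.39°  ·
  (2,4): δ = 75.96°  ·
  (2,5): δ = 26.96°  ✓
  (3,4): δ = 118.57°  ·
  (3,5): δ = 69.57°  ·
  (4,5): δ = 131.00°  ·
antipodal pairs: 2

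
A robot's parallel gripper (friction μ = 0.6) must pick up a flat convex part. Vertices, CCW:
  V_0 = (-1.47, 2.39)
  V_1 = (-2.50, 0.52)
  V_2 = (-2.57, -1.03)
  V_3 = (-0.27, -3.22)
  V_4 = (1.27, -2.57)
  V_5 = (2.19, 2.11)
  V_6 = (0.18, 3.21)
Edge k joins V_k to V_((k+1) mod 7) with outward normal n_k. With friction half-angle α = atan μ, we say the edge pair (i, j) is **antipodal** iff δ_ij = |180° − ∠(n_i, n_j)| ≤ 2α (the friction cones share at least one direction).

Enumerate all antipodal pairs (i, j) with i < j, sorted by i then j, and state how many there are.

α = atan 0.6 = 30.96°;  2α = 61.93°
n_0 = (-0.8759, +0.4825)
n_1 = (-0.9990, +0.0451)
n_2 = (-0.6896, -0.7242)
n_3 = (+0.3889, -0.9213)
n_4 = (+0.9812, -0.1929)
n_5 = (+0.4801, +0.8772)
n_6 = (-0.4450, +0.8955)
  (0,1): δ = 153.74°  ·
  (0,2): δ = 104.75°  ·
  (0,3): δ = 38.27°  ✓
  (0,4): δ = 17.72°  ✓
  (0,5): δ = 90.16°  ·
  (0,6): δ = 145.27°  ·
  (1,2): δ = 131.01°  ·
  (1,3): δ = 64.53°  ·
  (1,4): δ = 8.54°  ✓
  (1,5): δ = 63.90°  ·
  (1,6): δ = 119.01°  ·
  (2,3): δ = 113.52°  ·
  (2,4): δ = 57.52°  ✓
  (2,5): δ = 14.91°  ✓
  (2,6): δ = 70.02°  ·
  (3,4): δ = 124.00°  ·
  (3,5): δ = 51.57°  ✓
  (3,6): δ = 3.54°  ✓
  (4,5): δ = 107.57°  ·
  (4,6): δ = 52.45°  ✓
  (5,6): δ = 124.88°  ·
antipodal pairs: 8

count = 8; pairs: (0,3), (0,4), (1,4), (2,4), (2,5), (3,5), (3,6), (4,6)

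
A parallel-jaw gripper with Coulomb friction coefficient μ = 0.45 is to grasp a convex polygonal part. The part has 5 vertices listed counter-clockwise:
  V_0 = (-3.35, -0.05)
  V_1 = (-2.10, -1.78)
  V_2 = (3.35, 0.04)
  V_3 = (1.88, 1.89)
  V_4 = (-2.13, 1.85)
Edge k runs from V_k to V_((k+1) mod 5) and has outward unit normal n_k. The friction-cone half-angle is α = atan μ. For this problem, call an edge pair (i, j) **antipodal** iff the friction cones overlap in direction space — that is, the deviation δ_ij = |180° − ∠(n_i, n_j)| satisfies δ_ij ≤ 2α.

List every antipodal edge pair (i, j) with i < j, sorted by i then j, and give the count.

count = 3; pairs: (0,2), (1,3), (1,4)

α = atan 0.45 = 24.23°;  2α = 48.46°
n_0 = (-0.8106, -0.5857)
n_1 = (+0.3167, -0.9485)
n_2 = (+0.7829, +0.6221)
n_3 = (-0.0100, +1.0000)
n_4 = (-0.8415, +0.5403)
  (0,1): δ = 107.38°  ·
  (0,2): δ = 2.62°  ✓
  (0,3): δ = 54.72°  ·
  (0,4): δ = 111.45°  ·
  (1,2): δ = 70.00°  ·
  (1,3): δ = 17.89°  ✓
  (1,4): δ = 38.83°  ✓
  (2,3): δ = 127.90°  ·
  (2,4): δ = 71.18°  ·
  (3,4): δ = 123.28°  ·
antipodal pairs: 3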